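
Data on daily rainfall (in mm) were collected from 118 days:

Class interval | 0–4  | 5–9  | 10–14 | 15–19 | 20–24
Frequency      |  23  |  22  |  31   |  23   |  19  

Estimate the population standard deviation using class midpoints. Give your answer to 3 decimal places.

Midpoints: 2, 7, 12, 17, 22
n = 118, Σfm = 1381, mean = 11.7034
Σfm² = 21477
Σf(m − x̄)² = Σfm² − (Σfm)²/n = 21477 − 1381²/118 = 5314.6186
Population variance = 5314.6186 / 118 = 45.0391
Standard deviation = √45.0391 = 6.7111

6.711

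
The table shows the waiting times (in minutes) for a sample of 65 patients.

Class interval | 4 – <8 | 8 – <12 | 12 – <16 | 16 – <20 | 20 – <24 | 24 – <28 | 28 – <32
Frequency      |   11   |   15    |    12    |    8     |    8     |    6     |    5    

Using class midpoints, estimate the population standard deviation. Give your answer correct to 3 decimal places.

Midpoints: 6, 10, 14, 18, 22, 26, 30
n = 65, Σfm = 1010, mean = 15.5385
Σfm² = 19268
Σf(m − x̄)² = Σfm² − (Σfm)²/n = 19268 − 1010²/65 = 3574.1538
Population variance = 3574.1538 / 65 = 54.9870
Standard deviation = √54.9870 = 7.4153

7.415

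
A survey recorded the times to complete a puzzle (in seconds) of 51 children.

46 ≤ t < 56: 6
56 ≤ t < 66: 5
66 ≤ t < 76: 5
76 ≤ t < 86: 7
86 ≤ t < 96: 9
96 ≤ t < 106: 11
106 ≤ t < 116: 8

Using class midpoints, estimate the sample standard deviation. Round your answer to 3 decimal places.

Midpoints: 51, 61, 71, 81, 91, 101, 111
n = 51, Σfm = 4351, mean = 85.3137
Σfm² = 390651
Σf(m − x̄)² = Σfm² − (Σfm)²/n = 390651 − 4351²/51 = 19450.9804
Sample variance = 19450.9804 / 50 = 389.0196
Standard deviation = √389.0196 = 19.7236

19.724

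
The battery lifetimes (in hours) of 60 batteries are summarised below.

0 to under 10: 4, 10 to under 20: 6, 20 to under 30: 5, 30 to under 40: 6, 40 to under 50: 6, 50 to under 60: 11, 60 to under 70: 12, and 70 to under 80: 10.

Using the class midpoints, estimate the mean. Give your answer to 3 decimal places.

47.500

Midpoints: 5, 15, 25, 35, 45, 55, 65, 75
Σfm = 4×5 + 6×15 + 5×25 + 6×35 + 6×45 + 11×55 + 12×65 + 10×75 = 2850
n = Σf = 60
Mean = 2850 / 60 = 47.5000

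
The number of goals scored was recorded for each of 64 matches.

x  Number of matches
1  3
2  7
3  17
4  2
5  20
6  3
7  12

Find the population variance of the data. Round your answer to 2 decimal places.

Values: 1, 2, 3, 4, 5, 6, 7
n = 64, Σfx = 278, mean = 4.3438
Σfx² = 1412
Σf(x − x̄)² = Σfx² − (Σfx)²/n = 1412 − 278²/64 = 204.4375
Population variance = 204.4375 / 64 = 3.1943

3.19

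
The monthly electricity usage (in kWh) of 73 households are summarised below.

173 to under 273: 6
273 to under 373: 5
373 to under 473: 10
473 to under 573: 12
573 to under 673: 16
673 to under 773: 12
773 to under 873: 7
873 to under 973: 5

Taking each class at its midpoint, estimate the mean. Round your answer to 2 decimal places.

581.90

Midpoints: 223, 323, 423, 523, 623, 723, 823, 923
Σfm = 6×223 + 5×323 + 10×423 + 12×523 + 16×623 + 12×723 + 7×823 + 5×923 = 42479
n = Σf = 73
Mean = 42479 / 73 = 581.9041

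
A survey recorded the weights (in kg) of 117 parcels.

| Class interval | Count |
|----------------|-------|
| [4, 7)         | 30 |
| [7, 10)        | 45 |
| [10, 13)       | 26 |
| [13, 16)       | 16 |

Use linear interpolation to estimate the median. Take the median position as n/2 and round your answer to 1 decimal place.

8.9

Cumulative frequencies: 30, 75, 101, 117
n = 117; position = n/2 = 58.5.
This falls in the class [7, 10): L = 7, F = 30, f = 45, h = 3.
Median ≈ 7 + ((58.5 − 30) / 45) × 3 = 8.9000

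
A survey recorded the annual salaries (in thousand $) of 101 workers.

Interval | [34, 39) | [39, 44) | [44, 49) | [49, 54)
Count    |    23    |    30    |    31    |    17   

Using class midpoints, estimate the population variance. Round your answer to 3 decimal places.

25.875

Midpoints: 36.5, 41.5, 46.5, 51.5
n = 101, Σfm = 4401.5, mean = 43.5792
Σfm² = 194427.25
Σf(m − x̄)² = Σfm² − (Σfm)²/n = 194427.25 − 4401.5²/101 = 2613.3663
Population variance = 2613.3663 / 101 = 25.8749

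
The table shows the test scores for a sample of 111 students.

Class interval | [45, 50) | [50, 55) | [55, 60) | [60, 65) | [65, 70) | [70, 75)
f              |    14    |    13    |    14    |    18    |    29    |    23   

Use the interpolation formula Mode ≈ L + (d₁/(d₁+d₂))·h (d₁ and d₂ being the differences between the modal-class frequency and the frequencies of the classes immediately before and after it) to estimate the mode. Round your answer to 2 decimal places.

68.24

Modal class: [65, 70) (highest frequency 29).
d₁ = 29 − 18 = 11, d₂ = 29 − 23 = 6
Mode ≈ 65 + (11/(11+6)) × 5 = 65 + 3.2353 = 68.2353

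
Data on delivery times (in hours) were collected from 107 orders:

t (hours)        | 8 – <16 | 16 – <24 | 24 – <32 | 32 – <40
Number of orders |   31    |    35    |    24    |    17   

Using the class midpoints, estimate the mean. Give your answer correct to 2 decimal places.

Midpoints: 12, 20, 28, 36
Σfm = 31×12 + 35×20 + 24×28 + 17×36 = 2356
n = Σf = 107
Mean = 2356 / 107 = 22.0187

22.02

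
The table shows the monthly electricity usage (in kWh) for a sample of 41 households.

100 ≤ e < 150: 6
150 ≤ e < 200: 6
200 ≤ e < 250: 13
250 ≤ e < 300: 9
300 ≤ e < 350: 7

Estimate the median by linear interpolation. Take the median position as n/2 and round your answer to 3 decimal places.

Cumulative frequencies: 6, 12, 25, 34, 41
n = 41; position = n/2 = 20.5.
This falls in the class 200 ≤ e < 250: L = 200, F = 12, f = 13, h = 50.
Median ≈ 200 + ((20.5 − 12) / 13) × 50 = 232.6923

232.692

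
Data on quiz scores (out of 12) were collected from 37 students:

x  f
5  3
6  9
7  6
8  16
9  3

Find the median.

8

Cumulative frequencies: 3, 12, 18, 34, 37
n = 37, so the median is the value in position (n+1)/2 = 19.
Position 19 falls at value 8.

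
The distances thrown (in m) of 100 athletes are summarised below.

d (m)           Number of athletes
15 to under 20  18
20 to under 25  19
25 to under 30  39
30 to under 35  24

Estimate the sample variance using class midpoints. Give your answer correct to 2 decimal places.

Midpoints: 17.5, 22.5, 27.5, 32.5
n = 100, Σfm = 2595, mean = 25.9500
Σfm² = 69975
Σf(m − x̄)² = Σfm² − (Σfm)²/n = 69975 − 2595²/100 = 2634.7500
Sample variance = 2634.7500 / 99 = 26.6136

26.61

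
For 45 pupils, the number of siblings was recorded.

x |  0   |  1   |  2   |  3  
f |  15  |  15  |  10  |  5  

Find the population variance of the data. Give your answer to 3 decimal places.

0.988

Values: 0, 1, 2, 3
n = 45, Σfx = 50, mean = 1.1111
Σfx² = 100
Σf(x − x̄)² = Σfx² − (Σfx)²/n = 100 − 50²/45 = 44.4444
Population variance = 44.4444 / 45 = 0.9877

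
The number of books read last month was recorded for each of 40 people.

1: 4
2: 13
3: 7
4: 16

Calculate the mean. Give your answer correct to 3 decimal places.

2.875

Values: 1, 2, 3, 4
Σfx = 4×1 + 13×2 + 7×3 + 16×4 = 115
n = Σf = 40
Mean = 115 / 40 = 2.8750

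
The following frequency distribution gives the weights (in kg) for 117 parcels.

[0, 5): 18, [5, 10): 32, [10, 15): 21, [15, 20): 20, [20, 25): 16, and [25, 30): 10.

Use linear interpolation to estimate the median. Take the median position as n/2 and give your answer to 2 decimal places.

Cumulative frequencies: 18, 50, 71, 91, 107, 117
n = 117; position = n/2 = 58.5.
This falls in the class [10, 15): L = 10, F = 50, f = 21, h = 5.
Median ≈ 10 + ((58.5 − 50) / 21) × 5 = 12.0238

12.02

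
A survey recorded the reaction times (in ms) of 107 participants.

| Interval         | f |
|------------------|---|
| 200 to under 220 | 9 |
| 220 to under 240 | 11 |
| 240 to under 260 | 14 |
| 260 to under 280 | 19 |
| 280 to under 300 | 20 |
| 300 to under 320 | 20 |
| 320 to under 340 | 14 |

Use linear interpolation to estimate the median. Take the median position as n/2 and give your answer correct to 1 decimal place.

280.5

Cumulative frequencies: 9, 20, 34, 53, 73, 93, 107
n = 107; position = n/2 = 53.5.
This falls in the class 280 to under 300: L = 280, F = 53, f = 20, h = 20.
Median ≈ 280 + ((53.5 − 53) / 20) × 20 = 280.5000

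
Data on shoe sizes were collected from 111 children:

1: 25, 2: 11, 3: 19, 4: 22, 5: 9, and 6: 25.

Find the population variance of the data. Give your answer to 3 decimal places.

Values: 1, 2, 3, 4, 5, 6
n = 111, Σfx = 387, mean = 3.4865
Σfx² = 1717
Σf(x − x̄)² = Σfx² − (Σfx)²/n = 1717 − 387²/111 = 367.7297
Population variance = 367.7297 / 111 = 3.3129

3.313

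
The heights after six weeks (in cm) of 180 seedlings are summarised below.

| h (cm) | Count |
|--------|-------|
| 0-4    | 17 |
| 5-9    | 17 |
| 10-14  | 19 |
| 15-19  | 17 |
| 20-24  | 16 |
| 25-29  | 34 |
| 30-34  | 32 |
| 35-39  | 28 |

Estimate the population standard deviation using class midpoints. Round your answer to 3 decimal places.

Midpoints: 2, 7, 12, 17, 22, 27, 32, 37
n = 180, Σfm = 4000, mean = 22.2222
Σfm² = 112180
Σf(m − x̄)² = Σfm² − (Σfm)²/n = 112180 − 4000²/180 = 23291.1111
Population variance = 23291.1111 / 180 = 129.3951
Standard deviation = √129.3951 = 11.3752

11.375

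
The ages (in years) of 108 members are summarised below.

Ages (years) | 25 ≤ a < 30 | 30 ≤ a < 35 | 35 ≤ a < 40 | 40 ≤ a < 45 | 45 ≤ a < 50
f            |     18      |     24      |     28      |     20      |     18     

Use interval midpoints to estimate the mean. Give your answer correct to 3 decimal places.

Midpoints: 27.5, 32.5, 37.5, 42.5, 47.5
Σfm = 18×27.5 + 24×32.5 + 28×37.5 + 20×42.5 + 18×47.5 = 4030
n = Σf = 108
Mean = 4030 / 108 = 37.3148

37.315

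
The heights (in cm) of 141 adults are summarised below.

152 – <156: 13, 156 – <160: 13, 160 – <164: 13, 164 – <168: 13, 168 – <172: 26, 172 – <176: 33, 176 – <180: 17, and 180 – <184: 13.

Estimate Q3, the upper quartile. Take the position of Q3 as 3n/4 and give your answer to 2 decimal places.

Cumulative frequencies: 13, 26, 39, 52, 78, 111, 128, 141
n = 141; position = 3n/4 = 105.75.
This falls in the class 172 – <176: L = 172, F = 78, f = 33, h = 4.
Upper quartile ≈ 172 + ((105.75 − 78) / 33) × 4 = 175.3636

175.36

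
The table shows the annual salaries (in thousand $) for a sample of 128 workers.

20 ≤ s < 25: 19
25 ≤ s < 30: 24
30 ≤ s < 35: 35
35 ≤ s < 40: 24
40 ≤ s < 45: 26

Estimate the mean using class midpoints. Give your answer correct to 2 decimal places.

Midpoints: 22.5, 27.5, 32.5, 37.5, 42.5
Σfm = 19×22.5 + 24×27.5 + 35×32.5 + 24×37.5 + 26×42.5 = 4230
n = Σf = 128
Mean = 4230 / 128 = 33.0469

33.05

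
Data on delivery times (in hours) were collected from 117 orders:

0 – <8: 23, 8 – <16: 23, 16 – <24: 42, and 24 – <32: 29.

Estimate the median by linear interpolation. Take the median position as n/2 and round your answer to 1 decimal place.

Cumulative frequencies: 23, 46, 88, 117
n = 117; position = n/2 = 58.5.
This falls in the class 16 – <24: L = 16, F = 46, f = 42, h = 8.
Median ≈ 16 + ((58.5 − 46) / 42) × 8 = 18.3810

18.4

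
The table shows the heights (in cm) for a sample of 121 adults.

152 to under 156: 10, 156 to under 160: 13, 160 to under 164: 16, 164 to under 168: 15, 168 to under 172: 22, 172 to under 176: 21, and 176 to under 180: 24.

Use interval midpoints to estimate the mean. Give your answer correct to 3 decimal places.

Midpoints: 154, 158, 162, 166, 170, 174, 178
Σfm = 10×154 + 13×158 + 16×162 + 15×166 + 22×170 + 21×174 + 24×178 = 20342
n = Σf = 121
Mean = 20342 / 121 = 168.1157

168.116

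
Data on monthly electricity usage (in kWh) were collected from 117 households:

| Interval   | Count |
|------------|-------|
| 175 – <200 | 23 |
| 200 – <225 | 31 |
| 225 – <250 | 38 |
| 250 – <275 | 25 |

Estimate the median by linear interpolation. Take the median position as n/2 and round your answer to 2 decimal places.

Cumulative frequencies: 23, 54, 92, 117
n = 117; position = n/2 = 58.5.
This falls in the class 225 – <250: L = 225, F = 54, f = 38, h = 25.
Median ≈ 225 + ((58.5 − 54) / 38) × 25 = 227.9605

227.96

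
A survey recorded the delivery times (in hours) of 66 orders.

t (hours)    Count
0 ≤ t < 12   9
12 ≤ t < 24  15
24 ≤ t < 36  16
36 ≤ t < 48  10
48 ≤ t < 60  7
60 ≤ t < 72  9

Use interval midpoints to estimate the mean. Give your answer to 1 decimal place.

Midpoints: 6, 18, 30, 42, 54, 66
Σfm = 9×6 + 15×18 + 16×30 + 10×42 + 7×54 + 9×66 = 2196
n = Σf = 66
Mean = 2196 / 66 = 33.2727

33.3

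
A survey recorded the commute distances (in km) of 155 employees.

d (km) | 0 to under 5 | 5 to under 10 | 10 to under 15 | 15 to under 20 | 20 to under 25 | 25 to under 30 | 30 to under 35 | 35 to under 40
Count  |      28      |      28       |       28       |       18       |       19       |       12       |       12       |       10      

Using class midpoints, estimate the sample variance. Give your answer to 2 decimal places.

115.50

Midpoints: 2.5, 7.5, 12.5, 17.5, 22.5, 27.5, 32.5, 37.5
n = 155, Σfm = 2467.5, mean = 15.9194
Σfm² = 57068.75
Σf(m − x̄)² = Σfm² − (Σfm)²/n = 57068.75 − 2467.5²/155 = 17787.7419
Sample variance = 17787.7419 / 154 = 115.5048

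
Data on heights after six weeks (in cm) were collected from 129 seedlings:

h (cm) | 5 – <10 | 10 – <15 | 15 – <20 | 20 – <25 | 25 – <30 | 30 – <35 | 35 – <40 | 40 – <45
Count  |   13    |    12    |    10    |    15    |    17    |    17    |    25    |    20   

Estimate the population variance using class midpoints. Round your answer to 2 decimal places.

129.43

Midpoints: 7.5, 12.5, 17.5, 22.5, 27.5, 32.5, 37.5, 42.5
n = 129, Σfm = 3567.5, mean = 27.6550
Σfm² = 115356.25
Σf(m − x̄)² = Σfm² − (Σfm)²/n = 115356.25 − 3567.5²/129 = 16696.8992
Population variance = 16696.8992 / 129 = 129.4333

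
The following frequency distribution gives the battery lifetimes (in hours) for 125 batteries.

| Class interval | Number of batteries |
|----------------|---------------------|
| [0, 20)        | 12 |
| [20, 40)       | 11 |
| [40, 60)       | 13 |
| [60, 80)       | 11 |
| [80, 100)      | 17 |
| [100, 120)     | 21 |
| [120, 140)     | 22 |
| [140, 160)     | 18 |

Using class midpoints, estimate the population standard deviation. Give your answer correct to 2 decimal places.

Midpoints: 10, 30, 50, 70, 90, 110, 130, 150
n = 125, Σfm = 11270, mean = 90.1600
Σfm² = 1266100
Σf(m − x̄)² = Σfm² − (Σfm)²/n = 1266100 − 11270²/125 = 249996.8000
Population variance = 249996.8000 / 125 = 1999.9744
Standard deviation = √1999.9744 = 44.7211

44.72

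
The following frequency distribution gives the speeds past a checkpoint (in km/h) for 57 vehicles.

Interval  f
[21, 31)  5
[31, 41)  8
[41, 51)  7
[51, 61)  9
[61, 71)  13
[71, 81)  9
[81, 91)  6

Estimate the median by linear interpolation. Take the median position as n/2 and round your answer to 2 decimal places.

Cumulative frequencies: 5, 13, 20, 29, 42, 51, 57
n = 57; position = n/2 = 28.5.
This falls in the class [51, 61): L = 51, F = 20, f = 9, h = 10.
Median ≈ 51 + ((28.5 − 20) / 9) × 10 = 60.4444

60.44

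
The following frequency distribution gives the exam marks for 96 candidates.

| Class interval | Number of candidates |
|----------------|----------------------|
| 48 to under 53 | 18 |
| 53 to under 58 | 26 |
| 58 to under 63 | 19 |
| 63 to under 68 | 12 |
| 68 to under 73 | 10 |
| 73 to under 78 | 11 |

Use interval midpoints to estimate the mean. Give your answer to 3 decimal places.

Midpoints: 50.5, 55.5, 60.5, 65.5, 70.5, 75.5
Σfm = 18×50.5 + 26×55.5 + 19×60.5 + 12×65.5 + 10×70.5 + 11×75.5 = 5823
n = Σf = 96
Mean = 5823 / 96 = 60.6562

60.656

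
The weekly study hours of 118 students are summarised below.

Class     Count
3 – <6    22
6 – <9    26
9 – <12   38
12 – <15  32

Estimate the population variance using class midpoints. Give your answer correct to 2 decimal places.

Midpoints: 4.5, 7.5, 10.5, 13.5
n = 118, Σfm = 1125, mean = 9.5339
Σfm² = 11929.5
Σf(m − x̄)² = Σfm² − (Σfm)²/n = 11929.5 − 1125²/118 = 1203.8644
Population variance = 1203.8644 / 118 = 10.2022

10.20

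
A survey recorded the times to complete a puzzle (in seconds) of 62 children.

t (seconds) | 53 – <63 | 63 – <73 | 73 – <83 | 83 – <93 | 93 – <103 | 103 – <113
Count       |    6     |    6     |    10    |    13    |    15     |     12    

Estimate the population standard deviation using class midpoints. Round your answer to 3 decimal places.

15.605

Midpoints: 58, 68, 78, 88, 98, 108
n = 62, Σfm = 5446, mean = 87.8387
Σfm² = 493468
Σf(m − x̄)² = Σfm² − (Σfm)²/n = 493468 − 5446²/62 = 15098.3871
Population variance = 15098.3871 / 62 = 243.5224
Standard deviation = √243.5224 = 15.6052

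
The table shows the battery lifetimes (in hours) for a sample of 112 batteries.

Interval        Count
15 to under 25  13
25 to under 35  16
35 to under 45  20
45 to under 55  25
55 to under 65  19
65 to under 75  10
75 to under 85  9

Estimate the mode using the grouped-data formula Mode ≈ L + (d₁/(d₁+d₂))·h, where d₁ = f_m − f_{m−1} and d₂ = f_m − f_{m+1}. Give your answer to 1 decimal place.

49.5

Modal class: 45 to under 55 (highest frequency 25).
d₁ = 25 − 20 = 5, d₂ = 25 − 19 = 6
Mode ≈ 45 + (5/(5+6)) × 10 = 45 + 4.5455 = 49.5455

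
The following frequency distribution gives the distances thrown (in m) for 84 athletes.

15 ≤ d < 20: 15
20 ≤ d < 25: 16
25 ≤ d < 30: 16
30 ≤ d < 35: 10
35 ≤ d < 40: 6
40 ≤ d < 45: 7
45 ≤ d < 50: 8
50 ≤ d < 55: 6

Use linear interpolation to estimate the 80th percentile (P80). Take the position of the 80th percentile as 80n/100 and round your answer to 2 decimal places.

43.00

Cumulative frequencies: 15, 31, 47, 57, 63, 70, 78, 84
n = 84; position = 80n/100 = 67.2.
This falls in the class 40 ≤ d < 45: L = 40, F = 63, f = 7, h = 5.
80th percentile ≈ 40 + ((67.2 − 63) / 7) × 5 = 43.0000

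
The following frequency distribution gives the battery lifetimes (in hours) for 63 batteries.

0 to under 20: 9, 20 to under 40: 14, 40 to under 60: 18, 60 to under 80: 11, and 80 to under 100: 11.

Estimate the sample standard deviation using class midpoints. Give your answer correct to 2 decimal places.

Midpoints: 10, 30, 50, 70, 90
n = 63, Σfm = 3170, mean = 50.3175
Σfm² = 201500
Σf(m − x̄)² = Σfm² − (Σfm)²/n = 201500 − 3170²/63 = 41993.6508
Sample variance = 41993.6508 / 62 = 677.3169
Standard deviation = √677.3169 = 26.0253

26.03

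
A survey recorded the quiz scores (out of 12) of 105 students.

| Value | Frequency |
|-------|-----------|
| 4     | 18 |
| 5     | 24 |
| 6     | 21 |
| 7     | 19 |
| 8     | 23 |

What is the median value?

Cumulative frequencies: 18, 42, 63, 82, 105
n = 105, so the median is the value in position (n+1)/2 = 53.
Position 53 falls at value 6.

6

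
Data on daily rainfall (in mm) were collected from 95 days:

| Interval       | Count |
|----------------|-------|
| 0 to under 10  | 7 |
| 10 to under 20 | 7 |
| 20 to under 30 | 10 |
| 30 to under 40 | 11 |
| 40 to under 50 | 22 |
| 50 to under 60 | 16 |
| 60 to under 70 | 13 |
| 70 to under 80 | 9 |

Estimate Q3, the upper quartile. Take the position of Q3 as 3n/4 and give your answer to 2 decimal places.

58.91

Cumulative frequencies: 7, 14, 24, 35, 57, 73, 86, 95
n = 95; position = 3n/4 = 71.25.
This falls in the class 50 to under 60: L = 50, F = 57, f = 16, h = 10.
Upper quartile ≈ 50 + ((71.25 − 57) / 16) × 10 = 58.9062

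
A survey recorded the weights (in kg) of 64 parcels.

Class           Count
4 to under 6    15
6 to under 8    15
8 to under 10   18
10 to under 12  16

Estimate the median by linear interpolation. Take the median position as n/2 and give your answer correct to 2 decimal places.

Cumulative frequencies: 15, 30, 48, 64
n = 64; position = n/2 = 32.
This falls in the class 8 to under 10: L = 8, F = 30, f = 18, h = 2.
Median ≈ 8 + ((32 − 30) / 18) × 2 = 8.2222

8.22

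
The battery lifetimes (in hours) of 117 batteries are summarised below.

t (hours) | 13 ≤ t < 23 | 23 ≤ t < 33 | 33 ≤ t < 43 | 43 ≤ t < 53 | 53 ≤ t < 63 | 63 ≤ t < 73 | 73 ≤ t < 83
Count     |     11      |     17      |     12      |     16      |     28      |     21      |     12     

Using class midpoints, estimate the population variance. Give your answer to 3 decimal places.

335.700

Midpoints: 18, 28, 38, 48, 58, 68, 78
n = 117, Σfm = 5886, mean = 50.3077
Σfm² = 335388
Σf(m − x̄)² = Σfm² − (Σfm)²/n = 335388 − 5886²/117 = 39276.9231
Population variance = 39276.9231 / 117 = 335.7002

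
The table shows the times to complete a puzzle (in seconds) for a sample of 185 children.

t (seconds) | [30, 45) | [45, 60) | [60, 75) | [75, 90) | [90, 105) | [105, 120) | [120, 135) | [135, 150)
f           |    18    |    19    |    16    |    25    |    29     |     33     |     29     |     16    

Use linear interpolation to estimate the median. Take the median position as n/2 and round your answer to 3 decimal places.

Cumulative frequencies: 18, 37, 53, 78, 107, 140, 169, 185
n = 185; position = n/2 = 92.5.
This falls in the class [90, 105): L = 90, F = 78, f = 29, h = 15.
Median ≈ 90 + ((92.5 − 78) / 29) × 15 = 97.5000

97.500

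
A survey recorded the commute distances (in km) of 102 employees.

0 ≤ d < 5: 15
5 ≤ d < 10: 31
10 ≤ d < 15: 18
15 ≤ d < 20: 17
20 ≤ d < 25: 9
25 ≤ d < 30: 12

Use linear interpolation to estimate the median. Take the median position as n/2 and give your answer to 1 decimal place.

Cumulative frequencies: 15, 46, 64, 81, 90, 102
n = 102; position = n/2 = 51.
This falls in the class 10 ≤ d < 15: L = 10, F = 46, f = 18, h = 5.
Median ≈ 10 + ((51 − 46) / 18) × 5 = 11.3889

11.4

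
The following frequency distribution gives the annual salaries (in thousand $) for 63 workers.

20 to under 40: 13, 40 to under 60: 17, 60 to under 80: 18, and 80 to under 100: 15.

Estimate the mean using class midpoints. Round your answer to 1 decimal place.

Midpoints: 30, 50, 70, 90
Σfm = 13×30 + 17×50 + 18×70 + 15×90 = 3850
n = Σf = 63
Mean = 3850 / 63 = 61.1111

61.1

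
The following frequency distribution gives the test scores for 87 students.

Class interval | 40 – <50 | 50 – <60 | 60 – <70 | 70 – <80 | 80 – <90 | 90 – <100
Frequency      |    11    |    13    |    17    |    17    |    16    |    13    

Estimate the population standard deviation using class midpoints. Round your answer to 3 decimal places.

16.000

Midpoints: 45, 55, 65, 75, 85, 95
n = 87, Σfm = 6185, mean = 71.0920
Σfm² = 461975
Σf(m − x̄)² = Σfm² − (Σfm)²/n = 461975 − 6185²/87 = 22271.2644
Population variance = 22271.2644 / 87 = 255.9915
Standard deviation = √255.9915 = 15.9997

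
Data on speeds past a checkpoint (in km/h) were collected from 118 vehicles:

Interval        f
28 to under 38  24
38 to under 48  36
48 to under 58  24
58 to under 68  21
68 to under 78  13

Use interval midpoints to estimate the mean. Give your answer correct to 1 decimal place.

49.9

Midpoints: 33, 43, 53, 63, 73
Σfm = 24×33 + 36×43 + 24×53 + 21×63 + 13×73 = 5884
n = Σf = 118
Mean = 5884 / 118 = 49.8644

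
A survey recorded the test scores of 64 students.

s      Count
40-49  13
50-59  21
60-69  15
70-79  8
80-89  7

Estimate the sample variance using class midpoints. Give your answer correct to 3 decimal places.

Midpoints: 44.5, 54.5, 64.5, 74.5, 84.5
n = 64, Σfm = 3878, mean = 60.5938
Σfm² = 244906
Σf(m − x̄)² = Σfm² − (Σfm)²/n = 244906 − 3878²/64 = 9923.4375
Sample variance = 9923.4375 / 63 = 157.5149

157.515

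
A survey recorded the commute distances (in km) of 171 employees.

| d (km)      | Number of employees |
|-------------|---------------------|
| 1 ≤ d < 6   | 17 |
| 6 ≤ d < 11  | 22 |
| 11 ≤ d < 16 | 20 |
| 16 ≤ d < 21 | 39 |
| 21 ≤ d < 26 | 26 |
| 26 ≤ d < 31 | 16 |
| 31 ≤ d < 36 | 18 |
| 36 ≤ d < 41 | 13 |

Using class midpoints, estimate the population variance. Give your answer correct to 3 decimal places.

Midpoints: 3.5, 8.5, 13.5, 18.5, 23.5, 28.5, 33.5, 38.5
n = 171, Σfm = 3408.5, mean = 19.9327
Σfm² = 85614.75
Σf(m − x̄)² = Σfm² − (Σfm)²/n = 85614.75 − 3408.5²/171 = 17673.9766
Population variance = 17673.9766 / 171 = 103.3566

103.357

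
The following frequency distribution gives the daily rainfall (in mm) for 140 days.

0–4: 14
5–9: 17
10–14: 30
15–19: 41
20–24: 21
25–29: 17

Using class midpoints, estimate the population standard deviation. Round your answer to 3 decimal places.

7.251

Midpoints: 2, 7, 12, 17, 22, 27
n = 140, Σfm = 2125, mean = 15.1786
Σfm² = 39615
Σf(m − x̄)² = Σfm² − (Σfm)²/n = 39615 − 2125²/140 = 7360.5357
Population variance = 7360.5357 / 140 = 52.5753
Standard deviation = √52.5753 = 7.2509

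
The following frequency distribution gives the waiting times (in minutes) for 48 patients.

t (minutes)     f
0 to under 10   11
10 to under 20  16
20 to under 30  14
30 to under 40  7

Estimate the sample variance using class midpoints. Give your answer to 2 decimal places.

Midpoints: 5, 15, 25, 35
n = 48, Σfm = 890, mean = 18.5417
Σfm² = 21200
Σf(m − x̄)² = Σfm² − (Σfm)²/n = 21200 − 890²/48 = 4697.9167
Sample variance = 4697.9167 / 47 = 99.9557

99.96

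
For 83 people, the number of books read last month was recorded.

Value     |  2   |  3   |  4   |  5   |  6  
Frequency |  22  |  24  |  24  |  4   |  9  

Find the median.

3

Cumulative frequencies: 22, 46, 70, 74, 83
n = 83, so the median is the value in position (n+1)/2 = 42.
Position 42 falls at value 3.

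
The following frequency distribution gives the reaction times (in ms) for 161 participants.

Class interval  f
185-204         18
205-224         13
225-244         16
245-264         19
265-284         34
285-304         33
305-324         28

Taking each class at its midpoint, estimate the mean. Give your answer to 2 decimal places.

265.43

Midpoints: 194.5, 214.5, 234.5, 254.5, 274.5, 294.5, 314.5
Σfm = 18×194.5 + 13×214.5 + 16×234.5 + 19×254.5 + 34×274.5 + 33×294.5 + 28×314.5 = 42734.5
n = Σf = 161
Mean = 42734.5 / 161 = 265.4317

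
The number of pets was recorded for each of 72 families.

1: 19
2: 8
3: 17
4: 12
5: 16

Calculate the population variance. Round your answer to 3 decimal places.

Values: 1, 2, 3, 4, 5
n = 72, Σfx = 214, mean = 2.9722
Σfx² = 796
Σf(x − x̄)² = Σfx² − (Σfx)²/n = 796 − 214²/72 = 159.9444
Population variance = 159.9444 / 72 = 2.2215

2.221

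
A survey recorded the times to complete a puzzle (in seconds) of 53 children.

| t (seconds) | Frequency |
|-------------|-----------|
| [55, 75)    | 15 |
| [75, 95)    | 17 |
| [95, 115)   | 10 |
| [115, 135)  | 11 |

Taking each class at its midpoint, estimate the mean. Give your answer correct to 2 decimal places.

Midpoints: 65, 85, 105, 125
Σfm = 15×65 + 17×85 + 10×105 + 11×125 = 4845
n = Σf = 53
Mean = 4845 / 53 = 91.4151

91.42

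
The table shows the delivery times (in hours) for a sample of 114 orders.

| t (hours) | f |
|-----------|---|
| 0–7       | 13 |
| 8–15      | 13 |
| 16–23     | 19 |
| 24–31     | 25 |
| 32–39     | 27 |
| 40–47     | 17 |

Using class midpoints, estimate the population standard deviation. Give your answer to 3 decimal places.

12.501

Midpoints: 3.5, 11.5, 19.5, 27.5, 35.5, 43.5
n = 114, Σfm = 2951, mean = 25.8860
Σfm² = 94204.5
Σf(m − x̄)² = Σfm² − (Σfm)²/n = 94204.5 − 2951²/114 = 17815.0175
Population variance = 17815.0175 / 114 = 156.2721
Standard deviation = √156.2721 = 12.5009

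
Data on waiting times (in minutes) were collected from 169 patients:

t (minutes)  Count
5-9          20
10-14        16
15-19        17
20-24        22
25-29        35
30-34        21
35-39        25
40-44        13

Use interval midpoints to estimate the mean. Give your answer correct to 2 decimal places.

Midpoints: 7, 12, 17, 22, 27, 32, 37, 42
Σfm = 20×7 + 16×12 + 17×17 + 22×22 + 35×27 + 21×32 + 25×37 + 13×42 = 4193
n = Σf = 169
Mean = 4193 / 169 = 24.8107

24.81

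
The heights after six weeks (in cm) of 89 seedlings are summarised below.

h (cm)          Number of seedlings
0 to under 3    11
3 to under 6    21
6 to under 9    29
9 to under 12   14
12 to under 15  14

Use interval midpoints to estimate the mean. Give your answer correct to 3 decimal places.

Midpoints: 1.5, 4.5, 7.5, 10.5, 13.5
Σfm = 11×1.5 + 21×4.5 + 29×7.5 + 14×10.5 + 14×13.5 = 664.5
n = Σf = 89
Mean = 664.5 / 89 = 7.4663

7.466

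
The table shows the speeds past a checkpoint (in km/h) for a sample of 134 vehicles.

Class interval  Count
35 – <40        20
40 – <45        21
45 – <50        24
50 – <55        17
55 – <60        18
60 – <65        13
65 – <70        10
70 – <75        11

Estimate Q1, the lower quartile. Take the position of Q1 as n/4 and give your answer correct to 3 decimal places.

Cumulative frequencies: 20, 41, 65, 82, 100, 113, 123, 134
n = 134; position = n/4 = 33.5.
This falls in the class 40 – <45: L = 40, F = 20, f = 21, h = 5.
Lower quartile ≈ 40 + ((33.5 − 20) / 21) × 5 = 43.2143

43.214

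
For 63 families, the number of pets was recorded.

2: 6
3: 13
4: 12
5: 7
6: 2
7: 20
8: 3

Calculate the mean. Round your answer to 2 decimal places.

4.92

Values: 2, 3, 4, 5, 6, 7, 8
Σfx = 6×2 + 13×3 + 12×4 + 7×5 + 2×6 + 20×7 + 3×8 = 310
n = Σf = 63
Mean = 310 / 63 = 4.9206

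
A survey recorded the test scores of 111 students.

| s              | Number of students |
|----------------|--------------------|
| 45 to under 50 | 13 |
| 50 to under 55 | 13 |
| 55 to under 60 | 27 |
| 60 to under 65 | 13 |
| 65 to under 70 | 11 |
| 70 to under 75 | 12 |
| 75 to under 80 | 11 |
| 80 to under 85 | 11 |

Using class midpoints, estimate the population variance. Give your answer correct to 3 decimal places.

Midpoints: 47.5, 52.5, 57.5, 62.5, 67.5, 72.5, 77.5, 82.5
n = 111, Σfm = 7037.5, mean = 63.4009
Σfm² = 459343.75
Σf(m − x̄)² = Σfm² − (Σfm)²/n = 459343.75 − 7037.5²/111 = 13159.9099
Population variance = 13159.9099 / 111 = 118.5577

118.558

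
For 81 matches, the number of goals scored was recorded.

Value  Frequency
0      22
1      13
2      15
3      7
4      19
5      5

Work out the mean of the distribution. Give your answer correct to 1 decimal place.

2.0

Values: 0, 1, 2, 3, 4, 5
Σfx = 22×0 + 13×1 + 15×2 + 7×3 + 19×4 + 5×5 = 165
n = Σf = 81
Mean = 165 / 81 = 2.0370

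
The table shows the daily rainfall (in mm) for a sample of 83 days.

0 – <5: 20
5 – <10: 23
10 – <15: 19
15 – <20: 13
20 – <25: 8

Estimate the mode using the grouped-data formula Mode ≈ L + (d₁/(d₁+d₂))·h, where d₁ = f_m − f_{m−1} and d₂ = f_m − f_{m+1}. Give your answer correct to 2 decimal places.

Modal class: 5 – <10 (highest frequency 23).
d₁ = 23 − 20 = 3, d₂ = 23 − 19 = 4
Mode ≈ 5 + (3/(3+4)) × 5 = 5 + 2.1429 = 7.1429

7.14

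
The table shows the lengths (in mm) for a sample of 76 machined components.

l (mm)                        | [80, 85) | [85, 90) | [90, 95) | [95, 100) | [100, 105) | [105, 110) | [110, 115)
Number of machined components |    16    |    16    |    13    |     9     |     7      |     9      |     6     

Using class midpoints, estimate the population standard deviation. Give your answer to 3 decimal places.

Midpoints: 82.5, 87.5, 92.5, 97.5, 102.5, 107.5, 112.5
n = 76, Σfm = 7160, mean = 94.2105
Σfm² = 681675
Σf(m − x̄)² = Σfm² − (Σfm)²/n = 681675 − 7160²/76 = 7127.6316
Population variance = 7127.6316 / 76 = 93.7846
Standard deviation = √93.7846 = 9.6842

9.684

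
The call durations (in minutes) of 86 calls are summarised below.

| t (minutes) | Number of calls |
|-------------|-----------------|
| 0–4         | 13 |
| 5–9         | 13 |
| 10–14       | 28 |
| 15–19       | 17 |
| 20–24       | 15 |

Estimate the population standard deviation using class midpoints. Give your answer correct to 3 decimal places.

6.408

Midpoints: 2, 7, 12, 17, 22
n = 86, Σfm = 1072, mean = 12.4651
Σfm² = 16894
Σf(m − x̄)² = Σfm² − (Σfm)²/n = 16894 − 1072²/86 = 3531.3953
Population variance = 3531.3953 / 86 = 41.0627
Standard deviation = √41.0627 = 6.4080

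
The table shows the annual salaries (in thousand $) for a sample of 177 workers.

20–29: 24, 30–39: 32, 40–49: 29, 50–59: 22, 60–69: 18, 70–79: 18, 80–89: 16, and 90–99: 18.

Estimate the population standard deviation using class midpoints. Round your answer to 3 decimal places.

22.481

Midpoints: 24.5, 34.5, 44.5, 54.5, 64.5, 74.5, 84.5, 94.5
n = 177, Σfm = 9736.5, mean = 55.0085
Σfm² = 625044.25
Σf(m − x̄)² = Σfm² − (Σfm)²/n = 625044.25 − 9736.5²/177 = 89454.2373
Population variance = 89454.2373 / 177 = 505.3912
Standard deviation = √505.3912 = 22.4809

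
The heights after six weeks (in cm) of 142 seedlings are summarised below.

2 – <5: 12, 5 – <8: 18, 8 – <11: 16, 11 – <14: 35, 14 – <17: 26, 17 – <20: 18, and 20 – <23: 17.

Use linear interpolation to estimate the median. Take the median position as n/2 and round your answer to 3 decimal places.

Cumulative frequencies: 12, 30, 46, 81, 107, 125, 142
n = 142; position = n/2 = 71.
This falls in the class 11 – <14: L = 11, F = 46, f = 35, h = 3.
Median ≈ 11 + ((71 − 46) / 35) × 3 = 13.1429

13.143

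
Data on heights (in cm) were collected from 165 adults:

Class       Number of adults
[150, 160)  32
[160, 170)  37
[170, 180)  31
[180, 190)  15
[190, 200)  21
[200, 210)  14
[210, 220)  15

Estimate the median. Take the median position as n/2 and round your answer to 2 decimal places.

Cumulative frequencies: 32, 69, 100, 115, 136, 150, 165
n = 165; position = n/2 = 82.5.
This falls in the class [170, 180): L = 170, F = 69, f = 31, h = 10.
Median ≈ 170 + ((82.5 − 69) / 31) × 10 = 174.3548

174.35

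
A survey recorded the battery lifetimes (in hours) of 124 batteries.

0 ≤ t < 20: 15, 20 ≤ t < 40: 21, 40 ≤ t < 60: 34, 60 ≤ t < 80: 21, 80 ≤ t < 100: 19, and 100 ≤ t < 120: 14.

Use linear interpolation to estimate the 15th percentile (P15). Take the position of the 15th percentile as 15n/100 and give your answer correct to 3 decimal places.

Cumulative frequencies: 15, 36, 70, 91, 110, 124
n = 124; position = 15n/100 = 18.6.
This falls in the class 20 ≤ t < 40: L = 20, F = 15, f = 21, h = 20.
15th percentile ≈ 20 + ((18.6 − 15) / 21) × 20 = 23.4286

23.429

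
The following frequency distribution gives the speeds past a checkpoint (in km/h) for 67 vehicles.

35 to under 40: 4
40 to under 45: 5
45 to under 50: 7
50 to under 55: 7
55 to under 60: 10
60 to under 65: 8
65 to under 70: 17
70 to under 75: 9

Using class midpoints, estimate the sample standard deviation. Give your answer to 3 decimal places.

Midpoints: 37.5, 42.5, 47.5, 52.5, 57.5, 62.5, 67.5, 72.5
n = 67, Σfm = 3937.5, mean = 58.7687
Σfm² = 238818.75
Σf(m − x̄)² = Σfm² − (Σfm)²/n = 238818.75 − 3937.5²/67 = 7417.1642
Sample variance = 7417.1642 / 66 = 112.3813
Standard deviation = √112.3813 = 10.6010

10.601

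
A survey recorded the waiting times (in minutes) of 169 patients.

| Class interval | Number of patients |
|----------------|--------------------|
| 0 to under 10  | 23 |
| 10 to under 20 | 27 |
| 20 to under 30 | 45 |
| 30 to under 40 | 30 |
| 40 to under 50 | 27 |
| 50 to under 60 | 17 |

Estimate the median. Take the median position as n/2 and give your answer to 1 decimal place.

27.7

Cumulative frequencies: 23, 50, 95, 125, 152, 169
n = 169; position = n/2 = 84.5.
This falls in the class 20 to under 30: L = 20, F = 50, f = 45, h = 10.
Median ≈ 20 + ((84.5 − 50) / 45) × 10 = 27.6667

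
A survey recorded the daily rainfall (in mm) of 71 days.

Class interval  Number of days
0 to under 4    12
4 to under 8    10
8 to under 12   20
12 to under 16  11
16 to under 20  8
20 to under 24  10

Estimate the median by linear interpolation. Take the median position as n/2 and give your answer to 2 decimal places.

10.70

Cumulative frequencies: 12, 22, 42, 53, 61, 71
n = 71; position = n/2 = 35.5.
This falls in the class 8 to under 12: L = 8, F = 22, f = 20, h = 4.
Median ≈ 8 + ((35.5 − 22) / 20) × 4 = 10.7000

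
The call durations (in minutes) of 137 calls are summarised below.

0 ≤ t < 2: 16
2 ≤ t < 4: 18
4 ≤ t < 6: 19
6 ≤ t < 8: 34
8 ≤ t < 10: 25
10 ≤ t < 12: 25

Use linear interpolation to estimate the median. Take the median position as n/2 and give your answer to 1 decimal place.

6.9

Cumulative frequencies: 16, 34, 53, 87, 112, 137
n = 137; position = n/2 = 68.5.
This falls in the class 6 ≤ t < 8: L = 6, F = 53, f = 34, h = 2.
Median ≈ 6 + ((68.5 − 53) / 34) × 2 = 6.9118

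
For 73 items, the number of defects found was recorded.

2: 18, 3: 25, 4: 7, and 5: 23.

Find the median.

Cumulative frequencies: 18, 43, 50, 73
n = 73, so the median is the value in position (n+1)/2 = 37.
Position 37 falls at value 3.

3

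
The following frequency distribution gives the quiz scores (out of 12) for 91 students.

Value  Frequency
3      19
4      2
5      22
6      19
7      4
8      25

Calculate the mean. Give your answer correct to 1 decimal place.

Values: 3, 4, 5, 6, 7, 8
Σfx = 19×3 + 2×4 + 22×5 + 19×6 + 4×7 + 25×8 = 517
n = Σf = 91
Mean = 517 / 91 = 5.6813

5.7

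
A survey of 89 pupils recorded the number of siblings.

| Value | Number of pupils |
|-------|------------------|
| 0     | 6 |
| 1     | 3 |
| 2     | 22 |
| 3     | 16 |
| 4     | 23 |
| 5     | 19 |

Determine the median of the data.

3

Cumulative frequencies: 6, 9, 31, 47, 70, 89
n = 89, so the median is the value in position (n+1)/2 = 45.
Position 45 falls at value 3.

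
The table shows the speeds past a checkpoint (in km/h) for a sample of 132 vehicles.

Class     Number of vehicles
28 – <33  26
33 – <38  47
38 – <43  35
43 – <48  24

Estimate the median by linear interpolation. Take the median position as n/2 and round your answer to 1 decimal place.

Cumulative frequencies: 26, 73, 108, 132
n = 132; position = n/2 = 66.
This falls in the class 33 – <38: L = 33, F = 26, f = 47, h = 5.
Median ≈ 33 + ((66 − 26) / 47) × 5 = 37.2553

37.3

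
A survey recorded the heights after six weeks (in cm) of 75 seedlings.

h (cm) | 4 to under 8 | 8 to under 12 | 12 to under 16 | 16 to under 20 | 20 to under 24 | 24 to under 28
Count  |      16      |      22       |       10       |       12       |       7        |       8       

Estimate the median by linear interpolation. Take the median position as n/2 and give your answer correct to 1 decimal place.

Cumulative frequencies: 16, 38, 48, 60, 67, 75
n = 75; position = n/2 = 37.5.
This falls in the class 8 to under 12: L = 8, F = 16, f = 22, h = 4.
Median ≈ 8 + ((37.5 − 16) / 22) × 4 = 11.9091

11.9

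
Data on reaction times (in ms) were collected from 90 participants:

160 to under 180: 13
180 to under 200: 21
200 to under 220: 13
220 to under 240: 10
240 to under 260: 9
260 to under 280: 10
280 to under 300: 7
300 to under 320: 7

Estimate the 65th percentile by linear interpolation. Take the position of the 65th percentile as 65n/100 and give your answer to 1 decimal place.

243.3

Cumulative frequencies: 13, 34, 47, 57, 66, 76, 83, 90
n = 90; position = 65n/100 = 58.5.
This falls in the class 240 to under 260: L = 240, F = 57, f = 9, h = 20.
65th percentile ≈ 240 + ((58.5 − 57) / 9) × 20 = 243.3333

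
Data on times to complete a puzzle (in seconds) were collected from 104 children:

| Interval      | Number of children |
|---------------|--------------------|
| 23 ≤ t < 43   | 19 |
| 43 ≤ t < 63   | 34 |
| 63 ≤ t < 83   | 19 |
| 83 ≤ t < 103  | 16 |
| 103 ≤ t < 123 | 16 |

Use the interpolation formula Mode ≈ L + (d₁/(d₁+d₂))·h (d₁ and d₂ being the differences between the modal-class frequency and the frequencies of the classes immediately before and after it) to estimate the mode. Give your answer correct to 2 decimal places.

Modal class: 43 ≤ t < 63 (highest frequency 34).
d₁ = 34 − 19 = 15, d₂ = 34 − 19 = 15
Mode ≈ 43 + (15/(15+15)) × 20 = 43 + 10.0000 = 53.0000

53.00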